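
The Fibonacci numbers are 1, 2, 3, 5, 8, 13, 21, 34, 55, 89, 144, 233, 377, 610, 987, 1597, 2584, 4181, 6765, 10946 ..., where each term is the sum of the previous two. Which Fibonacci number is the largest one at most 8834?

6765

6765 ≤ 8834 < 10946, so the largest Fibonacci number not exceeding 8834 is 6765.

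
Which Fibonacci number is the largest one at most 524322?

514229 ≤ 524322 < 832040, so the largest Fibonacci number not exceeding 524322 is 514229.

514229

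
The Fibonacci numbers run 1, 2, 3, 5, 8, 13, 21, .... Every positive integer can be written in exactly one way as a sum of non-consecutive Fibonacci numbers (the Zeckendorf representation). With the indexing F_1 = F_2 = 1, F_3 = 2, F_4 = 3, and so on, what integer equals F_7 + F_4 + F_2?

F_7 + F_4 + F_2 = 13 + 3 + 1 = 17.

17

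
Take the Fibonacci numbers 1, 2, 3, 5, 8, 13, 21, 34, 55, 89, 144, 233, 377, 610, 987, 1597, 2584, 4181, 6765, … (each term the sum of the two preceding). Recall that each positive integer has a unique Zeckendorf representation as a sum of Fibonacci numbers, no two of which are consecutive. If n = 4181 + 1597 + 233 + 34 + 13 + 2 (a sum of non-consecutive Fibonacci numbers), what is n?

4181 + 1597 + 233 + 34 + 13 + 2 = 6060.

6060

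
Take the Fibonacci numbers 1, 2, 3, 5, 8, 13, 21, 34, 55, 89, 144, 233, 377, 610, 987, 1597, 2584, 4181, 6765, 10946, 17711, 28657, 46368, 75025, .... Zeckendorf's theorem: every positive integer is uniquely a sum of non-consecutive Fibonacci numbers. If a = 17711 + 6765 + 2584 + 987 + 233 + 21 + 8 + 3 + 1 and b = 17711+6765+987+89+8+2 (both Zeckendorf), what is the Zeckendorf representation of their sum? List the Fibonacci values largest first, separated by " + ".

46368 + 6765 + 610 + 89 + 34 + 8 + 1

The two numbers are 28313 and 25562, so their sum is 53875.
53875 − 46368 = 7507
7507 − 6765 = 742
742 − 610 = 132
132 − 89 = 43
43 − 34 = 9
9 − 8 = 1
1 − 1 = 0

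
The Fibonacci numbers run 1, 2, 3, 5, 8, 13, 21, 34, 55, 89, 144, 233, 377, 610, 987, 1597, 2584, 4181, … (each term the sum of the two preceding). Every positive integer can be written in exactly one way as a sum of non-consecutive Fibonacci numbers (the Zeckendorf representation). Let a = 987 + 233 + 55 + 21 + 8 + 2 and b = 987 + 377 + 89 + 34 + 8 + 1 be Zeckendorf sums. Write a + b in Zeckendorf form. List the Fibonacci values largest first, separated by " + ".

The two numbers are 1306 and 1496, so their sum is 2802.
subtract 2584 from 2802: 218 remains
subtract 144 from 218: 74 remains
subtract 55 from 74: 19 remains
subtract 13 from 19: 6 remains
subtract 5 from 6: 1 remains
subtract 1 from 1: 0 remains

2584 + 144 + 55 + 13 + 5 + 1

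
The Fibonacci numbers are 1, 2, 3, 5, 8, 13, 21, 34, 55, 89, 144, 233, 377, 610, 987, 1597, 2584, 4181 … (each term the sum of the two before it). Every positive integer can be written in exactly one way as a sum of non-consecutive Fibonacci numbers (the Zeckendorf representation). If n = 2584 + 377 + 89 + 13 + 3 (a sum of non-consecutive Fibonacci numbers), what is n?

2584 + 377 + 89 + 13 + 3 = 3066.

3066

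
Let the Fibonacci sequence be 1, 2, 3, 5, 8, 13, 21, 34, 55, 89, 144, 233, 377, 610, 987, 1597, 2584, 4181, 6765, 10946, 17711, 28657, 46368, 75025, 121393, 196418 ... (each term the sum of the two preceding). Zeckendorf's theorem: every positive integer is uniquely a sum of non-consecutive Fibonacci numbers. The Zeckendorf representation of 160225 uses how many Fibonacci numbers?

10

Greedily peel off the largest Fibonacci term at each step:
121393 ≤ 160225 < 196418, so take 121393; remainder 38832
28657 ≤ 38832 < 46368, so take 28657; remainder 10175
6765 ≤ 10175 < 10946, so take 6765; remainder 3410
2584 ≤ 3410 < 4181, so take 2584; remainder 826
610 ≤ 826 < 987, so take 610; remainder 216
144 ≤ 216 < 233, so take 144; remainder 72
55 ≤ 72 < 89, so take 55; remainder 17
13 ≤ 17 < 21, so take 13; remainder 4
3 ≤ 4 < 5, so take 3; remainder 1
1 ≤ 1 < 2, so take 1; remainder 0
160225 = 121393 + 28657 + 6765 + 2584 + 610 + 144 + 55 + 13 + 3 + 1, which has 10 terms.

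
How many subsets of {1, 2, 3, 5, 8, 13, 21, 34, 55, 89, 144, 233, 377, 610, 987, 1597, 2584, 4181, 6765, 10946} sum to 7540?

Each representation comes from the Zeckendorf form by replacing some F_k with F_{k−1} + F_{k−2} where possible.
7540 = 6765+610+144+21 = 6765+610+144+13+8 = 6765+610+89+55+21 = … (63 more), for 66 in all.

66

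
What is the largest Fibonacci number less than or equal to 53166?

46368

46368 ≤ 53166 < 75025, so the largest Fibonacci number not exceeding 53166 is 46368.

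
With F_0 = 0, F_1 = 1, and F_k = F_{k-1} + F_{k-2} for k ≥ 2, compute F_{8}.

21

F_{2} = F_{1} + F_{0} = 1 + 0 = 1
F_{3} = F_{2} + F_{1} = 1 + 1 = 2
F_{4} = F_{3} + F_{2} = 2 + 1 = 3
F_{5} = F_{4} + F_{3} = 3 + 2 = 5
F_{6} = F_{5} + F_{4} = 5 + 3 = 8
F_{7} = F_{6} + F_{5} = 8 + 5 = 13
F_{8} = F_{7} + F_{6} = 13 + 8 = 21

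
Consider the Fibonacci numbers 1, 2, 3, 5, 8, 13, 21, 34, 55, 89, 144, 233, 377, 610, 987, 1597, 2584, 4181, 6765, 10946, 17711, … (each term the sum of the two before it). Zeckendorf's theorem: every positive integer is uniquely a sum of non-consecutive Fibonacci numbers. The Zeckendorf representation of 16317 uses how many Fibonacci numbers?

Greedily peel off the largest Fibonacci term at each step:
subtract 10946 from 16317: 5371 remains
subtract 4181 from 5371: 1190 remains
subtract 987 from 1190: 203 remains
subtract 144 from 203: 59 remains
subtract 55 from 59: 4 remains
subtract 3 from 4: 1 remains
subtract 1 from 1: 0 remains
16317 = 10946 + 4181 + 987 + 144 + 55 + 3 + 1, which has 7 terms.

7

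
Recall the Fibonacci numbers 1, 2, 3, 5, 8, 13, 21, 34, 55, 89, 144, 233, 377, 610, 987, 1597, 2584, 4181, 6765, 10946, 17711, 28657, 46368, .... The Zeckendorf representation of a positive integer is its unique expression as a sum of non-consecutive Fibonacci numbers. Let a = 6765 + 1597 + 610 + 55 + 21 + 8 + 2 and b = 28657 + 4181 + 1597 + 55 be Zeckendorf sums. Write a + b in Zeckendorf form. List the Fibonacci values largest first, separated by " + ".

28657 + 10946 + 2584 + 987 + 233 + 89 + 34 + 13 + 5

The two numbers are 9058 and 34490, so their sum is 43548.
43548: greatest Fibonacci not exceeding it is 28657, leaving 14891
14891: greatest Fibonacci not exceeding it is 10946, leaving 3945
3945: greatest Fibonacci not exceeding it is 2584, leaving 1361
1361: greatest Fibonacci not exceeding it is 987, leaving 374
374: greatest Fibonacci not exceeding it is 233, leaving 141
141: greatest Fibonacci not exceeding it is 89, leaving 52
52: greatest Fibonacci not exceeding it is 34, leaving 18
18: greatest Fibonacci not exceeding it is 13, leaving 5
5: greatest Fibonacci not exceeding it is 5, leaving 0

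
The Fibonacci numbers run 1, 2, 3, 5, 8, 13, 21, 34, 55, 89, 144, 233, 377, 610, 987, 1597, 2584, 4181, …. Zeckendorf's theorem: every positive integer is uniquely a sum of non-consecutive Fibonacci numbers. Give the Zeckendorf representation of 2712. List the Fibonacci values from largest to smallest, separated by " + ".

2584 + 89 + 34 + 5

subtract 2584 from 2712: 128 remains
subtract 89 from 128: 39 remains
subtract 34 from 39: 5 remains
subtract 5 from 5: 0 remains
So 2712 = 2584 + 89 + 34 + 5, with no two terms consecutive in the sequence.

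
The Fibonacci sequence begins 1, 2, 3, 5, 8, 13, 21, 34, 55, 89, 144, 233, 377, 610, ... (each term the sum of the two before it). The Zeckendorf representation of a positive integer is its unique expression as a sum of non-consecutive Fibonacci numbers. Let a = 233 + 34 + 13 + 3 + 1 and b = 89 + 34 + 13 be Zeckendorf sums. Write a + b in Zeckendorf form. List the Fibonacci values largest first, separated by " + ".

The two numbers are 284 and 136, so their sum is 420.
Repeatedly subtract the largest Fibonacci number that fits:
420: greatest Fibonacci not exceeding it is 377, leaving 43
43: greatest Fibonacci not exceeding it is 34, leaving 9
9: greatest Fibonacci not exceeding it is 8, leaving 1
1: greatest Fibonacci not exceeding it is 1, leaving 0

377 + 34 + 8 + 1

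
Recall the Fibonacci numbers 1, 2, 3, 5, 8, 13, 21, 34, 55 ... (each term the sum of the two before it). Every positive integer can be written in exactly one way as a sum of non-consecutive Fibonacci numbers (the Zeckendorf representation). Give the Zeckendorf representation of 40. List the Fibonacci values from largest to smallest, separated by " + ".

34 + 5 + 1

Greedy algorithm:
40: greatest Fibonacci not exceeding it is 34, leaving 6
6: greatest Fibonacci not exceeding it is 5, leaving 1
1: greatest Fibonacci not exceeding it is 1, leaving 0
So 40 = 34 + 5 + 1, with no two terms consecutive in the sequence.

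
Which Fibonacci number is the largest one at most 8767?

6765 ≤ 8767 < 10946, so the largest Fibonacci number not exceeding 8767 is 6765.

6765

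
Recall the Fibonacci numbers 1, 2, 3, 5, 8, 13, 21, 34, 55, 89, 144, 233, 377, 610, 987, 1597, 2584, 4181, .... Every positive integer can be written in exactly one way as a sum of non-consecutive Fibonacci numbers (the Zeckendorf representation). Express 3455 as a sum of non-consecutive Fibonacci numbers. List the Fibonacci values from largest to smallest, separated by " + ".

Greedy algorithm:
3455: greatest Fibonacci not exceeding it is 2584, leaving 871
871: greatest Fibonacci not exceeding it is 610, leaving 261
261: greatest Fibonacci not exceeding it is 233, leaving 28
28: greatest Fibonacci not exceeding it is 21, leaving 7
7: greatest Fibonacci not exceeding it is 5, leaving 2
2: greatest Fibonacci not exceeding it is 2, leaving 0
So 3455 = 2584 + 610 + 233 + 21 + 5 + 2, with no two terms consecutive in the sequence.

2584 + 610 + 233 + 21 + 5 + 2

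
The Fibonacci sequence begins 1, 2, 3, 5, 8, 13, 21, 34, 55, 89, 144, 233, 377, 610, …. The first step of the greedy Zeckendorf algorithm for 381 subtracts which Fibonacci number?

377

377 ≤ 381 < 610, so the largest Fibonacci number not exceeding 381 is 377.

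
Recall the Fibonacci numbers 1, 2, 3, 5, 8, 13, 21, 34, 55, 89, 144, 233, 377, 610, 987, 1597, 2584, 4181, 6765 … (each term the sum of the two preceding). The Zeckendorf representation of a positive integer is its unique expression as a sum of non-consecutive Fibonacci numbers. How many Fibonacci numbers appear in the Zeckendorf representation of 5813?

4

largest Fibonacci ≤ 5813 is 4181; 5813 − 4181 = 1632
largest Fibonacci ≤ 1632 is 1597; 1632 − 1597 = 35
largest Fibonacci ≤ 35 is 34; 35 − 34 = 1
largest Fibonacci ≤ 1 is 1; 1 − 1 = 0
5813 = 4181 + 1597 + 34 + 1, which has 4 terms.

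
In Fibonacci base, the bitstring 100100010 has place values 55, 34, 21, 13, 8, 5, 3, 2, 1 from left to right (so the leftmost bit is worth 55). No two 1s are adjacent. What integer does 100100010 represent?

70

Summing the place values of the 1 bits: 55 + 13 + 2 = 70.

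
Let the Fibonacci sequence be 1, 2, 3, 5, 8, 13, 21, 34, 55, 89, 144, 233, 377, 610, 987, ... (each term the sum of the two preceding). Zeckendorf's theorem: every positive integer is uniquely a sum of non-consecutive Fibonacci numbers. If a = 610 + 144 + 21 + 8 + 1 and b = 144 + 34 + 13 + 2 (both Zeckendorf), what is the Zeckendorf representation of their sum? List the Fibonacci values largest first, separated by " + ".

610 + 233 + 89 + 34 + 8 + 3

The two numbers are 784 and 193, so their sum is 977.
Repeatedly subtract the largest Fibonacci number that fits:
subtract 610 from 977: 367 remains
subtract 233 from 367: 134 remains
subtract 89 from 134: 45 remains
subtract 34 from 45: 11 remains
subtract 8 from 11: 3 remains
subtract 3 from 3: 0 remains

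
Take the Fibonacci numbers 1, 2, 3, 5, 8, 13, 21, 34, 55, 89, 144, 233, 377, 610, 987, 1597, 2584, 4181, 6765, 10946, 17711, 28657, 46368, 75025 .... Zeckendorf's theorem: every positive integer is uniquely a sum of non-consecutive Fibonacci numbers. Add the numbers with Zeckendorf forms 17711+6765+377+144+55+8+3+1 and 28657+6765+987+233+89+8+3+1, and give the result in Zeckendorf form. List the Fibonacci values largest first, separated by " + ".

The two numbers are 25064 and 36743, so their sum is 61807.
subtract 46368 from 61807: 15439 remains
subtract 10946 from 15439: 4493 remains
subtract 4181 from 4493: 312 remains
subtract 233 from 312: 79 remains
subtract 55 from 79: 24 remains
subtract 21 from 24: 3 remains
subtract 3 from 3: 0 remains

46368 + 10946 + 4181 + 233 + 55 + 21 + 3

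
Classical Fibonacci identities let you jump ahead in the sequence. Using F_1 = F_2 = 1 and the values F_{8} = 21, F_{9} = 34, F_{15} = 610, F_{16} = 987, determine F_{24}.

46368

By the addition formula F_{m+n} = F_m F_{n+1} + F_{m−1} F_n with m=9, n=15: F_{24} = 34·987 + 21·610 = 33558 + 12810 = 46368.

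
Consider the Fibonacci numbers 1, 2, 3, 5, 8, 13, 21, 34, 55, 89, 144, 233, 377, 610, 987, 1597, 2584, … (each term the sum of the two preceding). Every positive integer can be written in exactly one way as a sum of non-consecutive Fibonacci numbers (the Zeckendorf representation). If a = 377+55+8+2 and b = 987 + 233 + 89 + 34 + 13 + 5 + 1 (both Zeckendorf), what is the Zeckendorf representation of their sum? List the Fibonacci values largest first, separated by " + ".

The two numbers are 442 and 1362, so their sum is 1804.
Repeatedly subtract the largest Fibonacci number that fits:
largest Fibonacci ≤ 1804 is 1597; 1804 − 1597 = 207
largest Fibonacci ≤ 207 is 144; 207 − 144 = 63
largest Fibonacci ≤ 63 is 55; 63 − 55 = 8
largest Fibonacci ≤ 8 is 8; 8 − 8 = 0

1597 + 144 + 55 + 8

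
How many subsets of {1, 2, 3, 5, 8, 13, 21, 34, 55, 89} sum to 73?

Starting from the Zeckendorf form and repeatedly splitting a term F_k into F_{k−1} + F_{k−2} (when neither is already used) reaches every representation.
73 = 55+13+5 = 55+13+3+2 = 34+21+13+5 = … (3 more), for 6 in all.

6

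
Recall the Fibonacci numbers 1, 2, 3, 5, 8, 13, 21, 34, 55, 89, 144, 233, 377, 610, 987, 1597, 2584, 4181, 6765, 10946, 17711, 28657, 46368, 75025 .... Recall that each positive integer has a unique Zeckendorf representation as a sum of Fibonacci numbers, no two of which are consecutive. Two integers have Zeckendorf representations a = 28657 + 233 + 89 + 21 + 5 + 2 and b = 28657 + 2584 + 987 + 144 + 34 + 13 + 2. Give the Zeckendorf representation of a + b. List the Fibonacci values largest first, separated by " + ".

The two numbers are 29007 and 32421, so their sum is 61428.
Repeatedly subtract the largest Fibonacci number that fits:
61428 − 46368 = 15060
15060 − 10946 = 4114
4114 − 2584 = 1530
1530 − 987 = 543
543 − 377 = 166
166 − 144 = 22
22 − 21 = 1
1 − 1 = 0

46368 + 10946 + 2584 + 987 + 377 + 144 + 21 + 1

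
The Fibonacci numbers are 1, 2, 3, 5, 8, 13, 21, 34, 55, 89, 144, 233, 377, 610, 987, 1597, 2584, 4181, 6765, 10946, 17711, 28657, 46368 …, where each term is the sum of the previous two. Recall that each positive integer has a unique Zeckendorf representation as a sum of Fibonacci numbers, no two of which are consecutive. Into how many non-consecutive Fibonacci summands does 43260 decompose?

43260: greatest Fibonacci not exceeding it is 28657, leaving 14603
14603: greatest Fibonacci not exceeding it is 10946, leaving 3657
3657: greatest Fibonacci not exceeding it is 2584, leaving 1073
1073: greatest Fibonacci not exceeding it is 987, leaving 86
86: greatest Fibonacci not exceeding it is 55, leaving 31
31: greatest Fibonacci not exceeding it is 21, leaving 10
10: greatest Fibonacci not exceeding it is 8, leaving 2
2: greatest Fibonacci not exceeding it is 2, leaving 0
43260 = 28657 + 10946 + 2584 + 987 + 55 + 21 + 8 + 2, which has 8 terms.

8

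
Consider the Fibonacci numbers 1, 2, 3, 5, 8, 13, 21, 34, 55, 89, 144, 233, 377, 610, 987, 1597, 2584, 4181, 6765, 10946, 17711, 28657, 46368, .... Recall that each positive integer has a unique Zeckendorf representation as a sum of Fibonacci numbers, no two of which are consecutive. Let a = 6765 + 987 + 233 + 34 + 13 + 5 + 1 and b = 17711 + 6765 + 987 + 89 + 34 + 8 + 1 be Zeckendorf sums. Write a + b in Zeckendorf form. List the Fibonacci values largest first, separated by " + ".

The two numbers are 8038 and 25595, so their sum is 33633.
Greedy algorithm:
33633: greatest Fibonacci not exceeding it is 28657, leaving 4976
4976: greatest Fibonacci not exceeding it is 4181, leaving 795
795: greatest Fibonacci not exceeding it is 610, leaving 185
185: greatest Fibonacci not exceeding it is 144, leaving 41
41: greatest Fibonacci not exceeding it is 34, leaving 7
7: greatest Fibonacci not exceeding it is 5, leaving 2
2: greatest Fibonacci not exceeding it is 2, leaving 0

28657 + 4181 + 610 + 144 + 34 + 5 + 2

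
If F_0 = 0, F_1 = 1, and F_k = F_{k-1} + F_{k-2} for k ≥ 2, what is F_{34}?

Iterating the recurrence up to F_{28} = 317811 and F_{27} = 196418:
F_{29} = F_{28} + F_{27} = 317811 + 196418 = 514229
F_{30} = F_{29} + F_{28} = 514229 + 317811 = 832040
F_{31} = F_{30} + F_{29} = 832040 + 514229 = 1346269
F_{32} = F_{31} + F_{30} = 1346269 + 832040 = 2178309
F_{33} = F_{32} + F_{31} = 2178309 + 1346269 = 3524578
F_{34} = F_{33} + F_{32} = 3524578 + 2178309 = 5702887

5702887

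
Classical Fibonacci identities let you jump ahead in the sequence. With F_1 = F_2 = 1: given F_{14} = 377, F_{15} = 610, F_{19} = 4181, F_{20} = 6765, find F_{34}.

5702887

By the addition formula F_{m+n} = F_m F_{n+1} + F_{m−1} F_n with m=15, n=19: F_{34} = 610·6765 + 377·4181 = 4126650 + 1576237 = 5702887.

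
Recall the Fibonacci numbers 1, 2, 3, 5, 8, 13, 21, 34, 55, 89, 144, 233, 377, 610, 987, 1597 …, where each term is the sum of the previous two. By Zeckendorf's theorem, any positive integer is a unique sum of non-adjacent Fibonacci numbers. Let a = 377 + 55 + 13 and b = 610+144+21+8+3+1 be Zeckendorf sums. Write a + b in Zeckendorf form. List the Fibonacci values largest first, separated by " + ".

987 + 233 + 8 + 3 + 1

The two numbers are 445 and 787, so their sum is 1232.
1232 − 987 = 245
245 − 233 = 12
12 − 8 = 4
4 − 3 = 1
1 − 1 = 0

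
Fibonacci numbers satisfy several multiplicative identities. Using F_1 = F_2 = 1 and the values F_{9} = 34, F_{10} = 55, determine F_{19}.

4181

By the addition formula F_{m+n} = F_m F_{n+1} + F_{m−1} F_n with m=10, n=9: F_{19} = 55·55 + 34·34 = 3025 + 1156 = 4181.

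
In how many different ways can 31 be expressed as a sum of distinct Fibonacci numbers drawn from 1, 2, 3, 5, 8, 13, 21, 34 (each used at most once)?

31 = 21+8+2 = 21+5+3+2 = 13+8+5+3+2 — 3 representations.

3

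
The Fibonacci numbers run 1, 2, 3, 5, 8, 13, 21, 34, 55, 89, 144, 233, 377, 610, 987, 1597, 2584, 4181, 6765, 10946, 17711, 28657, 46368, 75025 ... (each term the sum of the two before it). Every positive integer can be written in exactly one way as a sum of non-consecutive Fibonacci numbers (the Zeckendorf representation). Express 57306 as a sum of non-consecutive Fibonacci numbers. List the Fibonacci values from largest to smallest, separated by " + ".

46368 + 6765 + 2584 + 987 + 377 + 144 + 55 + 21 + 5

Greedy algorithm:
46368 ≤ 57306 < 75025, so take 46368; remainder 10938
6765 ≤ 10938 < 10946, so take 6765; remainder 4173
2584 ≤ 4173 < 4181, so take 2584; remainder 1589
987 ≤ 1589 < 1597, so take 987; remainder 602
377 ≤ 602 < 610, so take 377; remainder 225
144 ≤ 225 < 233, so take 144; remainder 81
55 ≤ 81 < 89, so take 55; remainder 26
21 ≤ 26 < 34, so take 21; remainder 5
5 ≤ 5 < 8, so take 5; remainder 0
So 57306 = 46368 + 6765 + 2584 + 987 + 377 + 144 + 55 + 21 + 5, with no two terms consecutive in the sequence.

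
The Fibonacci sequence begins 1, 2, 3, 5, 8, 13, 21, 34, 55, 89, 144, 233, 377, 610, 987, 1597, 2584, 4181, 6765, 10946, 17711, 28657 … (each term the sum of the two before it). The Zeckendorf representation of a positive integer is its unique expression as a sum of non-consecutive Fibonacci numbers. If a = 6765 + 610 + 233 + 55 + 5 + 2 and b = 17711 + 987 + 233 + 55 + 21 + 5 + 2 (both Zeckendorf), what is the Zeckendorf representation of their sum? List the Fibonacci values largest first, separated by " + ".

17711 + 6765 + 1597 + 610 + 1

The two numbers are 7670 and 19014, so their sum is 26684.
Greedy algorithm:
take 17711 (≤ 26684); 26684 − 17711 = 8973
take 6765 (≤ 8973); 8973 − 6765 = 2208
take 1597 (≤ 2208); 2208 − 1597 = 611
take 610 (≤ 611); 611 − 610 = 1
take 1 (≤ 1); 1 − 1 = 0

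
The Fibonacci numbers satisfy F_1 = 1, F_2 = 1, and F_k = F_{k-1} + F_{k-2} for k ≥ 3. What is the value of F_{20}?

6765

Iterating the recurrence up to F_{12} = 144 and F_{11} = 89:
F_{13} = F_{12} + F_{11} = 144 + 89 = 233
F_{14} = F_{13} + F_{12} = 233 + 144 = 377
F_{15} = F_{14} + F_{13} = 377 + 233 = 610
F_{16} = F_{15} + F_{14} = 610 + 377 = 987
F_{17} = F_{16} + F_{15} = 987 + 610 = 1597
F_{18} = F_{17} + F_{16} = 1597 + 987 = 2584
F_{19} = F_{18} + F_{17} = 2584 + 1597 = 4181
F_{20} = F_{19} + F_{18} = 4181 + 2584 = 6765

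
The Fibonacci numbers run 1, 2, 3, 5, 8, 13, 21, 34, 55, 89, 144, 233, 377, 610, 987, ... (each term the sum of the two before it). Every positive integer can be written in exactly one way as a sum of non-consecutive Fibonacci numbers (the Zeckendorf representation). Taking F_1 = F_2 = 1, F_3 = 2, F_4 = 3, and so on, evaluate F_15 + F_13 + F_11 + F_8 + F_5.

F_15 + F_13 + F_11 + F_8 + F_5 = 610 + 233 + 89 + 21 + 5 = 958.

958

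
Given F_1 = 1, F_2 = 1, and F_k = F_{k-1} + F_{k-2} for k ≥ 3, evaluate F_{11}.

89

Iterating the recurrence up to F_{3} = 2 and F_{2} = 1:
F_{4} = F_{3} + F_{2} = 2 + 1 = 3
F_{5} = F_{4} + F_{3} = 3 + 2 = 5
F_{6} = F_{5} + F_{4} = 5 + 3 = 8
F_{7} = F_{6} + F_{5} = 8 + 5 = 13
F_{8} = F_{7} + F_{6} = 13 + 8 = 21
F_{9} = F_{8} + F_{7} = 21 + 13 = 34
F_{10} = F_{9} + F_{8} = 34 + 21 = 55
F_{11} = F_{10} + F_{9} = 55 + 34 = 89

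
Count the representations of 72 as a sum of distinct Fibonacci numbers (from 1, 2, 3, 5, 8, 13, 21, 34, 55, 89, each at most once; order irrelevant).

4

Starting from the Zeckendorf form and repeatedly splitting a term F_k into F_{k−1} + F_{k−2} (when neither is already used) reaches every representation.
72 = 55+13+3+1 = 55+8+5+3+1 = 34+21+13+3+1 = 34+21+8+5+3+1 — 4 representations.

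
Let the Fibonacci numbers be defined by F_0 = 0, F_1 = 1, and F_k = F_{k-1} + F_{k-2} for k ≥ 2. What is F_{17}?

Iterating the recurrence up to F_{12} = 144 and F_{11} = 89:
F_{13} = F_{12} + F_{11} = 144 + 89 = 233
F_{14} = F_{13} + F_{12} = 233 + 144 = 377
F_{15} = F_{14} + F_{13} = 377 + 233 = 610
F_{16} = F_{15} + F_{14} = 610 + 377 = 987
F_{17} = F_{16} + F_{15} = 987 + 610 = 1597

1597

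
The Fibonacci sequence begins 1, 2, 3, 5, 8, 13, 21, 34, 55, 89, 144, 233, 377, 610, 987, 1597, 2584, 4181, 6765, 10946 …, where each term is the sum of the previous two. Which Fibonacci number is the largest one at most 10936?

6765 ≤ 10936 < 10946, so the largest Fibonacci number not exceeding 10936 is 6765.

6765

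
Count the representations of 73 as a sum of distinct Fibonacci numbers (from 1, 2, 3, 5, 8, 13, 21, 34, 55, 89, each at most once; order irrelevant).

6

73 = 55+13+5 = 55+13+3+2 = 34+21+13+5 = 55+8+5+3+2 = … (2 more), for 6 in all.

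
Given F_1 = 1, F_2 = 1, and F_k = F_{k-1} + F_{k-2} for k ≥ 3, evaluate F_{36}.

14930352

Iterating the recurrence up to F_{28} = 317811 and F_{27} = 196418:
F_{29} = F_{28} + F_{27} = 317811 + 196418 = 514229
F_{30} = F_{29} + F_{28} = 514229 + 317811 = 832040
F_{31} = F_{30} + F_{29} = 832040 + 514229 = 1346269
F_{32} = F_{31} + F_{30} = 1346269 + 832040 = 2178309
F_{33} = F_{32} + F_{31} = 2178309 + 1346269 = 3524578
F_{34} = F_{33} + F_{32} = 3524578 + 2178309 = 5702887
F_{35} = F_{34} + F_{33} = 5702887 + 3524578 = 9227465
F_{36} = F_{35} + F_{34} = 9227465 + 5702887 = 14930352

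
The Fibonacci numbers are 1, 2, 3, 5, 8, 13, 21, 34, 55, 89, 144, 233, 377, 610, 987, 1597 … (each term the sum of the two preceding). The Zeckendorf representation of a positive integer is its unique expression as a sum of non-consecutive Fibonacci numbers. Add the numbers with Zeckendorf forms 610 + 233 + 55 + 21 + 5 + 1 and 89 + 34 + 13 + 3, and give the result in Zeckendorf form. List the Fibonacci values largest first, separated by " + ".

987 + 55 + 21 + 1

The two numbers are 925 and 139, so their sum is 1064.
1064: greatest Fibonacci not exceeding it is 987, leaving 77
77: greatest Fibonacci not exceeding it is 55, leaving 22
22: greatest Fibonacci not exceeding it is 21, leaving 1
1: greatest Fibonacci not exceeding it is 1, leaving 0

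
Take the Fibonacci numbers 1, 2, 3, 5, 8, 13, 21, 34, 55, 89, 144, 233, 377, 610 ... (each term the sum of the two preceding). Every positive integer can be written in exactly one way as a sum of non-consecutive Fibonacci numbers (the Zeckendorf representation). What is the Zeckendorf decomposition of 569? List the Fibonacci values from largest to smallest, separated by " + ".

377 + 144 + 34 + 13 + 1

Greedy algorithm:
569 − 377 = 192
192 − 144 = 48
48 − 34 = 14
14 − 13 = 1
1 − 1 = 0
So 569 = 377 + 144 + 34 + 13 + 1, with no two terms consecutive in the sequence.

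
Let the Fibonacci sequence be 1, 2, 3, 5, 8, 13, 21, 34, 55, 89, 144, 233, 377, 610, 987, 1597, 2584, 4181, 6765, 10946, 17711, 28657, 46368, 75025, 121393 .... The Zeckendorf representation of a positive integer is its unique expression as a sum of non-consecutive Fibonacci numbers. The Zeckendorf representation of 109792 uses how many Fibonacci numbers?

8

Greedily peel off the largest Fibonacci term at each step:
take 75025 (≤ 109792); 109792 − 75025 = 34767
take 28657 (≤ 34767); 34767 − 28657 = 6110
take 4181 (≤ 6110); 6110 − 4181 = 1929
take 1597 (≤ 1929); 1929 − 1597 = 332
take 233 (≤ 332); 332 − 233 = 99
take 89 (≤ 99); 99 − 89 = 10
take 8 (≤ 10); 10 − 8 = 2
take 2 (≤ 2); 2 − 2 = 0
109792 = 75025 + 28657 + 4181 + 1597 + 233 + 89 + 8 + 2, which has 8 terms.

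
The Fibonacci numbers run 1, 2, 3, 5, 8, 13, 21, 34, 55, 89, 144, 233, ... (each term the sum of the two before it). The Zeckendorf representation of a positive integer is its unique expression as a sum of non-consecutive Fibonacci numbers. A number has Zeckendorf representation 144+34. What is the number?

144+34 = 178.

178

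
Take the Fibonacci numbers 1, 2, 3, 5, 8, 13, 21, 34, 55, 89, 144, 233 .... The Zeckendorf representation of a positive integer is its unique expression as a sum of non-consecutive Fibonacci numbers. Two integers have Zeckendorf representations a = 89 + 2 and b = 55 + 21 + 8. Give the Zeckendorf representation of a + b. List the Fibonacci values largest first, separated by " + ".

The two numbers are 91 and 84, so their sum is 175.
largest Fibonacci ≤ 175 is 144; 175 − 144 = 31
largest Fibonacci ≤ 31 is 21; 31 − 21 = 10
largest Fibonacci ≤ 10 is 8; 10 − 8 = 2
largest Fibonacci ≤ 2 is 2; 2 − 2 = 0

144 + 21 + 8 + 2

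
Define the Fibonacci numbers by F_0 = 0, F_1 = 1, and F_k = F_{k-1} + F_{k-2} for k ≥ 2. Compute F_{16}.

987

Iterating the recurrence up to F_{12} = 144 and F_{11} = 89:
F_{13} = F_{12} + F_{11} = 144 + 89 = 233
F_{14} = F_{13} + F_{12} = 233 + 144 = 377
F_{15} = F_{14} + F_{13} = 377 + 233 = 610
F_{16} = F_{15} + F_{14} = 610 + 377 = 987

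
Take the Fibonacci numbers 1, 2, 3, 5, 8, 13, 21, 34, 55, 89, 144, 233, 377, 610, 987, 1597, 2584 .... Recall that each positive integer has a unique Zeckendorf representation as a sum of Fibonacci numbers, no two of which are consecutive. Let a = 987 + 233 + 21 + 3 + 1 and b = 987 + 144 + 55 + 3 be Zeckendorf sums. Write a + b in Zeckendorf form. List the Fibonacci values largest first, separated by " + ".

The two numbers are 1245 and 1189, so their sum is 2434.
Greedily peel off the largest Fibonacci term at each step:
2434 − 1597 = 837
837 − 610 = 227
227 − 144 = 83
83 − 55 = 28
28 − 21 = 7
7 − 5 = 2
2 − 2 = 0

1597 + 610 + 144 + 55 + 21 + 5 + 2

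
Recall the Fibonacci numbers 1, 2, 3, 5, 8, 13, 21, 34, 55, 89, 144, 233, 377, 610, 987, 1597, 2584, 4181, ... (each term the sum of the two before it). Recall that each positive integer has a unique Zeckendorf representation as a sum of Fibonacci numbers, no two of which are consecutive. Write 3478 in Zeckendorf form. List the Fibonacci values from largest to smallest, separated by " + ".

2584 + 610 + 233 + 34 + 13 + 3 + 1

largest Fibonacci ≤ 3478 is 2584; 3478 − 2584 = 894
largest Fibonacci ≤ 894 is 610; 894 − 610 = 284
largest Fibonacci ≤ 284 is 233; 284 − 233 = 51
largest Fibonacci ≤ 51 is 34; 51 − 34 = 17
largest Fibonacci ≤ 17 is 13; 17 − 13 = 4
largest Fibonacci ≤ 4 is 3; 4 − 3 = 1
largest Fibonacci ≤ 1 is 1; 1 − 1 = 0
So 3478 = 2584 + 610 + 233 + 34 + 13 + 3 + 1, with no two terms consecutive in the sequence.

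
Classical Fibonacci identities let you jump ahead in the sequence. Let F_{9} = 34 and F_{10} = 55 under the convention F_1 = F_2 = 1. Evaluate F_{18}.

By the doubling identity F_{2k} = F_k(2F_{k+1} − F_k): F_{18} = 34·(2·55 − 34) = 34·76 = 2584.

2584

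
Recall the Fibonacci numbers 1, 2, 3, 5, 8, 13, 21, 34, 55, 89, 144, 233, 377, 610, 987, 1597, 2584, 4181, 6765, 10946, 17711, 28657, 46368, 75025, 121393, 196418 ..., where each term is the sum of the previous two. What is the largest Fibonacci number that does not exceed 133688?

121393 ≤ 133688 < 196418, so the largest Fibonacci number not exceeding 133688 is 121393.

121393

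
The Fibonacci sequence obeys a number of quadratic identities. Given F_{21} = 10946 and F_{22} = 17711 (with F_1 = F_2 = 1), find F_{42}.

By the doubling identity F_{2k} = F_k(2F_{k+1} − F_k): F_{42} = 10946·(2·17711 − 10946) = 10946·24476 = 267914296.

267914296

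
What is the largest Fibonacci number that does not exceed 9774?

6765 ≤ 9774 < 10946, so the largest Fibonacci number not exceeding 9774 is 6765.

6765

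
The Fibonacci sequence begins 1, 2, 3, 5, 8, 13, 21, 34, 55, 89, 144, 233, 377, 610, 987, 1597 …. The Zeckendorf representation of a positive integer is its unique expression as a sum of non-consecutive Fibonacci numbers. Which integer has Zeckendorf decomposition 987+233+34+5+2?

987+233+34+5+2 = 1261.

1261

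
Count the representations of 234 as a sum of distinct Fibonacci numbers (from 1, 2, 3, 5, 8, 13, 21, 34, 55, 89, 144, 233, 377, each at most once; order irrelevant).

Starting from the Zeckendorf form and repeatedly splitting a term F_k into F_{k−1} + F_{k−2} (when neither is already used) reaches every representation.
234 = 233+1 = 144+89+1 = 144+55+34+1 = … (3 more), for 6 in all.

6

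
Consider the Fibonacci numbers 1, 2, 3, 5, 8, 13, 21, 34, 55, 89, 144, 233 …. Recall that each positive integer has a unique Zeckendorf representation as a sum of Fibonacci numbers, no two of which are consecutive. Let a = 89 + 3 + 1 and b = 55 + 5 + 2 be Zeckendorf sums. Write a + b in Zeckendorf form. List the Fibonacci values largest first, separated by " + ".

The two numbers are 93 and 62, so their sum is 155.
Greedily peel off the largest Fibonacci term at each step:
largest Fibonacci ≤ 155 is 144; 155 − 144 = 11
largest Fibonacci ≤ 11 is 8; 11 − 8 = 3
largest Fibonacci ≤ 3 is 3; 3 − 3 = 0

144 + 8 + 3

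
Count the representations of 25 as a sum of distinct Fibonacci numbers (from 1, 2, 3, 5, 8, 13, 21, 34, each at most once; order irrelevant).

2

25 = 21+3+1 = 13+8+3+1 — 2 representations.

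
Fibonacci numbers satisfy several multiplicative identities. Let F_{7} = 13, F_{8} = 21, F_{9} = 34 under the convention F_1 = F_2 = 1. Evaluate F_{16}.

987

By the addition formula F_{m+n} = F_m F_{n+1} + F_{m−1} F_n with m=8, n=8: F_{16} = 21·34 + 13·21 = 714 + 273 = 987.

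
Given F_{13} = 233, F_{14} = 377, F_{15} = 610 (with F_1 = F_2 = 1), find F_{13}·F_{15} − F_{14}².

1

233·610 − 377² = 142130 − 142129 = 1. (Cassini's identity: F_{k−1}F_{k+1} − F_k² = (−1)^k.)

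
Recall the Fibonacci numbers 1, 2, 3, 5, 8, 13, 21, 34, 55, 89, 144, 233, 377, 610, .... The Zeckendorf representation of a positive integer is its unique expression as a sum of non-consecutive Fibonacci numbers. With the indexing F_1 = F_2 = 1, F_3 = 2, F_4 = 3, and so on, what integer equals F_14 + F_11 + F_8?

487

F_14 + F_11 + F_8 = 377 + 89 + 21 = 487.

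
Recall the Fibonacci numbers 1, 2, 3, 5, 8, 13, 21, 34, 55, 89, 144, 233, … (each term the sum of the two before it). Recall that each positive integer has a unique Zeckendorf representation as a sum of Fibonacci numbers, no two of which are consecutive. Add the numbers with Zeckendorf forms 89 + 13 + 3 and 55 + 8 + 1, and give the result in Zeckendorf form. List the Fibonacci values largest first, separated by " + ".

144 + 21 + 3 + 1

The two numbers are 105 and 64, so their sum is 169.
Greedily peel off the largest Fibonacci term at each step:
169 − 144 = 25
25 − 21 = 4
4 − 3 = 1
1 − 1 = 0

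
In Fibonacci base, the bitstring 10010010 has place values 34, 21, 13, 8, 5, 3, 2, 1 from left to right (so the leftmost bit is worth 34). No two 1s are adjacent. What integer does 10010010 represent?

44

Summing the place values of the 1 bits: 34 + 8 + 2 = 44.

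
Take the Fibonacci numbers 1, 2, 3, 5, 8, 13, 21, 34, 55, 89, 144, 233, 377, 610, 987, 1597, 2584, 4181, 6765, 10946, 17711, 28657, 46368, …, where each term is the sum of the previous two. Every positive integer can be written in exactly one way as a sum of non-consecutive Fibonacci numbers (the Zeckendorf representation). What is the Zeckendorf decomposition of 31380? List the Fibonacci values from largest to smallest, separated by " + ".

31380 − 28657 = 2723
2723 − 2584 = 139
139 − 89 = 50
50 − 34 = 16
16 − 13 = 3
3 − 3 = 0
So 31380 = 28657 + 2584 + 89 + 34 + 13 + 3, with no two terms consecutive in the sequence.

28657 + 2584 + 89 + 34 + 13 + 3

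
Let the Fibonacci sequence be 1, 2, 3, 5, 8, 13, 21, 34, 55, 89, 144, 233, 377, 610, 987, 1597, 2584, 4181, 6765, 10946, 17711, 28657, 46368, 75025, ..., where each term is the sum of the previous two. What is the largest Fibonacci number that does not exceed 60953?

46368

46368 ≤ 60953 < 75025, so the largest Fibonacci number not exceeding 60953 is 46368.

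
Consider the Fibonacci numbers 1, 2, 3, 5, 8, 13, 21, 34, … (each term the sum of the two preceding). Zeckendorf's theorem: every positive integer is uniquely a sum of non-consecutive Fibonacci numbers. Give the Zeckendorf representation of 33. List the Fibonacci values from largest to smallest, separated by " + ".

21 + 8 + 3 + 1

21 ≤ 33 < 34, so take 21; remainder 12
8 ≤ 12 < 13, so take 8; remainder 4
3 ≤ 4 < 5, so take 3; remainder 1
1 ≤ 1 < 2, so take 1; remainder 0
So 33 = 21 + 8 + 3 + 1, with no two terms consecutive in the sequence.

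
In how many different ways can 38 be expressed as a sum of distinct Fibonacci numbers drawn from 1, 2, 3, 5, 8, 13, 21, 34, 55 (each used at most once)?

Starting from the Zeckendorf form and repeatedly splitting a term F_k into F_{k−1} + F_{k−2} (when neither is already used) reaches every representation.
38 = 34+3+1 = 21+13+3+1 = 21+8+5+3+1 — 3 representations.

3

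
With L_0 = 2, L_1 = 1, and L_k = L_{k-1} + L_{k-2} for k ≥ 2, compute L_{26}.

271443

Iterating the recurrence up to L_{21} = 24476 and L_{20} = 15127:
L_{22} = L_{21} + L_{20} = 24476 + 15127 = 39603
L_{23} = L_{22} + L_{21} = 39603 + 24476 = 64079
L_{24} = L_{23} + L_{22} = 64079 + 39603 = 103682
L_{25} = L_{24} + L_{23} = 103682 + 64079 = 167761
L_{26} = L_{25} + L_{24} = 167761 + 103682 = 271443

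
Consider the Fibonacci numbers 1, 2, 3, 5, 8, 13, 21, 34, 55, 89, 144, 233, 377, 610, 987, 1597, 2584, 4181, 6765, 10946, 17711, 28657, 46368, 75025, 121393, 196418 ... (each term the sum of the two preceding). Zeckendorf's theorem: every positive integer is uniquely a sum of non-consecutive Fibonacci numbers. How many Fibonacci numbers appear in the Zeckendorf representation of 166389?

9

Greedily peel off the largest Fibonacci term at each step:
subtract 121393 from 166389: 44996 remains
subtract 28657 from 44996: 16339 remains
subtract 10946 from 16339: 5393 remains
subtract 4181 from 5393: 1212 remains
subtract 987 from 1212: 225 remains
subtract 144 from 225: 81 remains
subtract 55 from 81: 26 remains
subtract 21 from 26: 5 remains
subtract 5 from 5: 0 remains
166389 = 121393 + 28657 + 10946 + 4181 + 987 + 144 + 55 + 21 + 5, which has 9 terms.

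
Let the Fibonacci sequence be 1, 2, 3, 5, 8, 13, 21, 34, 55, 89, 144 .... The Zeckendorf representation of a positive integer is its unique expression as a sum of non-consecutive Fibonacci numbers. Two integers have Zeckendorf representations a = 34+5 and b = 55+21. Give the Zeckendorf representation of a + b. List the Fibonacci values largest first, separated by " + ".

89 + 21 + 5

The two numbers are 39 and 76, so their sum is 115.
115: greatest Fibonacci not exceeding it is 89, leaving 26
26: greatest Fibonacci not exceeding it is 21, leaving 5
5: greatest Fibonacci not exceeding it is 5, leaving 0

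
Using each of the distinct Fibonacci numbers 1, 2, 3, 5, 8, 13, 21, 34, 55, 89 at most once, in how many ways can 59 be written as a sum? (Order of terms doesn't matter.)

3

59 = 55+3+1 = 34+21+3+1 = 34+13+8+3+1 — 3 representations.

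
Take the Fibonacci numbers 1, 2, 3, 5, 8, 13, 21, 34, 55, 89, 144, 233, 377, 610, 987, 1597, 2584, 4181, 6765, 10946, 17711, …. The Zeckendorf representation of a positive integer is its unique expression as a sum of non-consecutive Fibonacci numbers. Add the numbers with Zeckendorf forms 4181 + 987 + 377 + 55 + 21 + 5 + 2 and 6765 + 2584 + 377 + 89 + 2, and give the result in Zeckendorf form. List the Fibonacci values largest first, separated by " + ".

The two numbers are 5628 and 9817, so their sum is 15445.
Greedily peel off the largest Fibonacci term at each step:
largest Fibonacci ≤ 15445 is 10946; 15445 − 10946 = 4499
largest Fibonacci ≤ 4499 is 4181; 4499 − 4181 = 318
largest Fibonacci ≤ 318 is 233; 318 − 233 = 85
largest Fibonacci ≤ 85 is 55; 85 − 55 = 30
largest Fibonacci ≤ 30 is 21; 30 − 21 = 9
largest Fibonacci ≤ 9 is 8; 9 − 8 = 1
largest Fibonacci ≤ 1 is 1; 1 − 1 = 0

10946 + 4181 + 233 + 55 + 21 + 8 + 1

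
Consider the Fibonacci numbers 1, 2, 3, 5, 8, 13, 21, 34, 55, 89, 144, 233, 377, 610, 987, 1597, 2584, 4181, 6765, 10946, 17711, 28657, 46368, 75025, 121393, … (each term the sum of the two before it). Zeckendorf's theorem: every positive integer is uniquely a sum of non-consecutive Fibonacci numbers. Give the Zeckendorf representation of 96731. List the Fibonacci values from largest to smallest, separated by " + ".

75025 + 17711 + 2584 + 987 + 377 + 34 + 13

largest Fibonacci ≤ 96731 is 75025; 96731 − 75025 = 21706
largest Fibonacci ≤ 21706 is 17711; 21706 − 17711 = 3995
largest Fibonacci ≤ 3995 is 2584; 3995 − 2584 = 1411
largest Fibonacci ≤ 1411 is 987; 1411 − 987 = 424
largest Fibonacci ≤ 424 is 377; 424 − 377 = 47
largest Fibonacci ≤ 47 is 34; 47 − 34 = 13
largest Fibonacci ≤ 13 is 13; 13 − 13 = 0
So 96731 = 75025 + 17711 + 2584 + 987 + 377 + 34 + 13, with no two terms consecutive in the sequence.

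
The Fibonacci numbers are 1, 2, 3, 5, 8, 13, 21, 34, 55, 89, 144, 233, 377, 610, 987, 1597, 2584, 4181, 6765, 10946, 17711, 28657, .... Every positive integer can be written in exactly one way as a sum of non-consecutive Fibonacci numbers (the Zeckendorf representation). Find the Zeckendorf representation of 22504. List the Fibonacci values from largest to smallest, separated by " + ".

17711 + 4181 + 610 + 2

Repeatedly subtract the largest Fibonacci number that fits:
22504: greatest Fibonacci not exceeding it is 17711, leaving 4793
4793: greatest Fibonacci not exceeding it is 4181, leaving 612
612: greatest Fibonacci not exceeding it is 610, leaving 2
2: greatest Fibonacci not exceeding it is 2, leaving 0
So 22504 = 17711 + 4181 + 610 + 2, with no two terms consecutive in the sequence.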